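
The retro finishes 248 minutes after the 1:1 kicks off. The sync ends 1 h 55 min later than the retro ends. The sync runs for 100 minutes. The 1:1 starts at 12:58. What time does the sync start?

The retro ends at 12:58 + 248 min = 17:06.
The sync ends at 17:06 + 115 min = 19:01.
The sync starts at 19:01 − 100 min = 17:21.

17:21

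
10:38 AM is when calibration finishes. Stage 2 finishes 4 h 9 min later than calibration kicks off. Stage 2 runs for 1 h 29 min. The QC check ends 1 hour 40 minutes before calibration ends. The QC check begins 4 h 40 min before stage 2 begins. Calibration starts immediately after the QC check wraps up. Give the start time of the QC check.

6:58 AM

The QC check ends at 10:38 AM − 100 min = 8:58 AM.
So calibration starts at 8:58 AM.
Stage 2 ends at 8:58 AM + 249 min = 1:07 PM.
Stage 2 starts at 1:07 PM − 89 min = 11:38 AM.
The QC check starts at 11:38 AM − 280 min = 6:58 AM.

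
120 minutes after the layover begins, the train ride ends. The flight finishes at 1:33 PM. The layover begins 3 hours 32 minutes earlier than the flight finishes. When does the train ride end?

The layover starts at 1:33 PM − 212 min = 10:01 AM.
The train ride ends at 10:01 AM + 120 min = 12:01 PM.

12:01 PM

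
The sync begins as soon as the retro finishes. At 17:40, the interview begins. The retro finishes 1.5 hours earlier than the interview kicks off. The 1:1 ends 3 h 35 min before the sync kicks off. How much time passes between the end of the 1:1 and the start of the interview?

The retro ends at 17:40 − 90 min = 16:10.
So the sync starts at 16:10.
The 1:1 ends at 16:10 − 215 min = 12:35.
From 12:35 to 17:40 is 305 minutes.

305 minutes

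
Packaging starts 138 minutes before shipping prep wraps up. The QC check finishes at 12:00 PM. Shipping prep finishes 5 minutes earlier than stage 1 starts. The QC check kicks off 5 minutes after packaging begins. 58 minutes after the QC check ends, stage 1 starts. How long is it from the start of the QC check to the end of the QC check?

1 h 20 min

Stage 1 starts at 12:00 PM + 58 min = 12:58 PM.
Shipping prep ends at 12:58 PM − 5 min = 12:53 PM.
Packaging starts at 12:53 PM − 138 min = 10:35 AM.
The QC check starts at 10:35 AM + 5 min = 10:40 AM.
From 10:40 AM to 12:00 PM is 1 h 20 min.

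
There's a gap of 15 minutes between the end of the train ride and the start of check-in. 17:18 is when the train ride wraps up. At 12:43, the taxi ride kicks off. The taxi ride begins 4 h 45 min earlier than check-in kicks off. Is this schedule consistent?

No

Check-in starts at 17:18 + 15 min = 17:33.
The taxi ride starts at 17:33 − 285 min = 12:48.
But the taxi ride is also said to start at 12:43 — a 5-minute conflict.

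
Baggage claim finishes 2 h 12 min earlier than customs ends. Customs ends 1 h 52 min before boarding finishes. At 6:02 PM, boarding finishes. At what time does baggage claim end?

1:58 PM

Customs ends at 6:02 PM − 112 min = 4:10 PM.
Baggage claim ends at 4:10 PM − 132 min = 1:58 PM.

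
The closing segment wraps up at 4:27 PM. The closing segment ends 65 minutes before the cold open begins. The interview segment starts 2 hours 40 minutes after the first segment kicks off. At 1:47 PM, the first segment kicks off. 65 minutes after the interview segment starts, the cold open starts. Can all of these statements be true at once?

The interview segment starts at 1:47 PM + 160 min = 4:27 PM.
The cold open starts at 4:27 PM + 65 min = 5:32 PM.
The closing segment ends at 5:32 PM − 65 min = 4:27 PM.
That matches the stated 4:27 PM, so the schedule is consistent.

Yes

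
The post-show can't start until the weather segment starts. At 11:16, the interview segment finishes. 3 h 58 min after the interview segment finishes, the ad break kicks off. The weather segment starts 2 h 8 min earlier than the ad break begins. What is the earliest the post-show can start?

13:06

The ad break starts at 11:16 + 238 min = 15:14.
The weather segment starts at 15:14 − 128 min = 13:06.
The post-show is bounded by the weather segment, so the earliest it can start is 13:06.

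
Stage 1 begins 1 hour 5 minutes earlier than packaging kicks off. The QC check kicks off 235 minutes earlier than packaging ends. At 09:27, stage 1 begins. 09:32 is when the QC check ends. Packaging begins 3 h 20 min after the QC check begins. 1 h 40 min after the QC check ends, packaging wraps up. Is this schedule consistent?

Packaging ends at 09:32 + 100 min = 11:12.
The QC check starts at 11:12 − 235 min = 07:17.
Packaging starts at 07:17 + 200 min = 10:37.
Stage 1 starts at 10:37 − 65 min = 09:32.
But stage 1 is also said to start at 09:27 — a 5-minute conflict.

No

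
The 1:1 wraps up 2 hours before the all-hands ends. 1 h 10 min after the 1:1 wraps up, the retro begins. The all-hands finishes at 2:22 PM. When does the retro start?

1:32 PM

The 1:1 ends at 2:22 PM − 120 min = 12:22 PM.
The retro starts at 12:22 PM + 70 min = 1:32 PM.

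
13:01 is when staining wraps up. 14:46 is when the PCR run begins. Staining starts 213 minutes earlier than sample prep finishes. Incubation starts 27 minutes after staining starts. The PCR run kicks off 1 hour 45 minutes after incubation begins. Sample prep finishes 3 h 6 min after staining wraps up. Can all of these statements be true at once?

Sample prep ends at 13:01 + 186 min = 16:07.
Staining starts at 16:07 − 213 min = 12:34.
Incubation starts at 12:34 + 27 min = 13:01.
The PCR run starts at 13:01 + 105 min = 14:46.
That matches the stated 14:46, so the schedule is consistent.

Yes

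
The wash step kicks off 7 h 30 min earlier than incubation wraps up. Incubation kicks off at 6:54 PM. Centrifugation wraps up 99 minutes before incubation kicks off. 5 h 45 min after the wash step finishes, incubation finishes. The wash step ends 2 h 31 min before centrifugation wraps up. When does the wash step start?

12:59 PM

Centrifugation ends at 6:54 PM − 99 min = 5:15 PM.
The wash step ends at 5:15 PM − 151 min = 2:44 PM.
Incubation ends at 2:44 PM + 345 min = 8:29 PM.
The wash step starts at 8:29 PM − 450 min = 12:59 PM.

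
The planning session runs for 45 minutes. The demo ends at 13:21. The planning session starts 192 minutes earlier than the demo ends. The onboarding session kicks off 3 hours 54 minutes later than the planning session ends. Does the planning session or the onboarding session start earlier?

the planning session

The planning session starts at 13:21 − 192 min = 10:09.
The planning session ends at 10:09 + 45 min = 10:54.
The onboarding session starts at 10:54 + 234 min = 14:48.
The planning session starts at 10:09 and the onboarding session starts at 14:48, so the planning session is first.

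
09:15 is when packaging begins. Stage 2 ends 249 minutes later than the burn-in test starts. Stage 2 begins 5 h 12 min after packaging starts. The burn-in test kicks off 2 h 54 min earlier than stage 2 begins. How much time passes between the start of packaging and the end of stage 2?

Stage 2 starts at 09:15 + 312 min = 14:27.
The burn-in test starts at 14:27 − 174 min = 11:33.
Stage 2 ends at 11:33 + 249 min = 15:42.
From 09:15 to 15:42 is 387 minutes.

387 minutes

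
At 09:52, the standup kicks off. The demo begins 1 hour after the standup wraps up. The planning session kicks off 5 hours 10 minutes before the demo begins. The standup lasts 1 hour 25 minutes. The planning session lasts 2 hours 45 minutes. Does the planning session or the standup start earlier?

The standup ends at 09:52 + 85 min = 11:17.
The demo starts at 11:17 + 60 min = 12:17.
The planning session starts at 12:17 − 310 min = 07:07.
The planning session starts at 07:07 and the standup starts at 09:52, so the planning session is first.

the planning session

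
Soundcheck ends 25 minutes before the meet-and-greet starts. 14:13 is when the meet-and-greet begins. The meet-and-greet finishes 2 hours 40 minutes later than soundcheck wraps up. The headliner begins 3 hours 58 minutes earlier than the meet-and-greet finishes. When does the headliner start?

Soundcheck ends at 14:13 − 25 min = 13:48.
The meet-and-greet ends at 13:48 + 160 min = 16:28.
The headliner starts at 16:28 − 238 min = 12:30.

12:30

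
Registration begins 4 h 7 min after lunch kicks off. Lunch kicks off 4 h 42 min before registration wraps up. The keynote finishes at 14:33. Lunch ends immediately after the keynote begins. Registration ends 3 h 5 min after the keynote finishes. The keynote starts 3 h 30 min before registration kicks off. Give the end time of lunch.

13:33

Registration ends at 14:33 + 185 min = 17:38.
Lunch starts at 17:38 − 282 min = 12:56.
Registration starts at 12:56 + 247 min = 17:03.
The keynote starts at 17:03 − 210 min = 13:33.
So lunch ends at 13:33.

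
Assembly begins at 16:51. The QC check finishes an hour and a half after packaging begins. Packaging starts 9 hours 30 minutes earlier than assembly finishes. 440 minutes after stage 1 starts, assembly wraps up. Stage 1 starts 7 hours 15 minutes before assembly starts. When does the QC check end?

08:56

Stage 1 starts at 16:51 − 435 min = 09:36.
Assembly ends at 09:36 + 440 min = 16:56.
Packaging starts at 16:56 − 570 min = 07:26.
The QC check ends at 07:26 + 90 min = 08:56.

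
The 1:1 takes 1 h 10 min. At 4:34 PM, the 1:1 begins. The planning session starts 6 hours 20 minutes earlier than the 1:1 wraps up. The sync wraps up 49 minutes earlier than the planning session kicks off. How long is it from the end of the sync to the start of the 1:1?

The 1:1 ends at 4:34 PM + 70 min = 5:44 PM.
The planning session starts at 5:44 PM − 380 min = 11:24 AM.
The sync ends at 11:24 AM − 49 min = 10:35 AM.
From 10:35 AM to 4:34 PM is 5 h 59 min.

5 h 59 min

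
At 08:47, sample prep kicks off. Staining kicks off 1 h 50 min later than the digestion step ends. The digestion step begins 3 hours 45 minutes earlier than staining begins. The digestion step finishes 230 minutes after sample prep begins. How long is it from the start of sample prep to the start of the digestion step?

115 minutes

The digestion step ends at 08:47 + 230 min = 12:37.
Staining starts at 12:37 + 110 min = 14:27.
The digestion step starts at 14:27 − 225 min = 10:42.
From 08:47 to 10:42 is 115 minutes.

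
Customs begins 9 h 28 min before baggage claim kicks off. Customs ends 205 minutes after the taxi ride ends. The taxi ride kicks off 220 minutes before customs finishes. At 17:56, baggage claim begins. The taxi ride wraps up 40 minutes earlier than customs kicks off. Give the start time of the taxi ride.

Customs starts at 17:56 − 568 min = 08:28.
The taxi ride ends at 08:28 − 40 min = 07:48.
Customs ends at 07:48 + 205 min = 11:13.
The taxi ride starts at 11:13 − 220 min = 07:33.

07:33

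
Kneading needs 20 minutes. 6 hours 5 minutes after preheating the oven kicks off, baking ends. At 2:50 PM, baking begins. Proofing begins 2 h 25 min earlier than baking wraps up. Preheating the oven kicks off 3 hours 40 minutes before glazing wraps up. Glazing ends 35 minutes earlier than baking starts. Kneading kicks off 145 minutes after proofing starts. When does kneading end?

Glazing ends at 2:50 PM − 35 min = 2:15 PM.
Preheating the oven starts at 2:15 PM − 220 min = 10:35 AM.
Baking ends at 10:35 AM + 365 min = 4:40 PM.
Proofing starts at 4:40 PM − 145 min = 2:15 PM.
Kneading starts at 2:15 PM + 145 min = 4:40 PM.
Kneading ends at 4:40 PM + 20 min = 5:00 PM.

5:00 PM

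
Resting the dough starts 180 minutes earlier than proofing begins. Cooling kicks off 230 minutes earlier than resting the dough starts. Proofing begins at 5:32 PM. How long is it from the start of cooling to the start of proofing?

Resting the dough starts at 5:32 PM − 180 min = 2:32 PM.
Cooling starts at 2:32 PM − 230 min = 10:42 AM.
From 10:42 AM to 5:32 PM is 6 h 50 min.

6 h 50 min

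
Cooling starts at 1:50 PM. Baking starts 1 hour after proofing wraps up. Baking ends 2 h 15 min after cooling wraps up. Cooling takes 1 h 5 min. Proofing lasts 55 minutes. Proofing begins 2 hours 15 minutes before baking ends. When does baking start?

Cooling ends at 1:50 PM + 65 min = 2:55 PM.
Baking ends at 2:55 PM + 135 min = 5:10 PM.
Proofing starts at 5:10 PM − 135 min = 2:55 PM.
Proofing ends at 2:55 PM + 55 min = 3:50 PM.
Baking starts at 3:50 PM + 60 min = 4:50 PM.

4:50 PM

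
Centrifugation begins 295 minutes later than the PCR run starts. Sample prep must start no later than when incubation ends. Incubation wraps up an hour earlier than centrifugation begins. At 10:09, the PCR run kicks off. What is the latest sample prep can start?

14:04

Centrifugation starts at 10:09 + 295 min = 15:04.
Incubation ends at 15:04 − 60 min = 14:04.
Sample prep is bounded by incubation, so the latest it can start is 14:04.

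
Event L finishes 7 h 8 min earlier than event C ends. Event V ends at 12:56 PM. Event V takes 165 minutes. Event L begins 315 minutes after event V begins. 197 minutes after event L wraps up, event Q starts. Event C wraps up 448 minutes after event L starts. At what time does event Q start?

7:03 PM

Event V starts at 12:56 PM − 165 min = 10:11 AM.
Event L starts at 10:11 AM + 315 min = 3:26 PM.
Event C ends at 3:26 PM + 448 min = 10:54 PM.
Event L ends at 10:54 PM − 428 min = 3:46 PM.
Event Q starts at 3:46 PM + 197 min = 7:03 PM.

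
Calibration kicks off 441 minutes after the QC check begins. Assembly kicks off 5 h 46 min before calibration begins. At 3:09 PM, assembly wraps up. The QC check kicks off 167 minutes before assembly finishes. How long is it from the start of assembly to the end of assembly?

1 h 12 min

The QC check starts at 3:09 PM − 167 min = 12:22 PM.
Calibration starts at 12:22 PM + 441 min = 7:43 PM.
Assembly starts at 7:43 PM − 346 min = 1:57 PM.
From 1:57 PM to 3:09 PM is 1 h 12 min.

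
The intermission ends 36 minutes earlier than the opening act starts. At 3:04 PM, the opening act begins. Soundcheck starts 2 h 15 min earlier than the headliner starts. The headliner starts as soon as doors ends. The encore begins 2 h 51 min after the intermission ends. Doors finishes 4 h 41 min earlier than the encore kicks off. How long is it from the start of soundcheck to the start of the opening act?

4 hours 41 minutes

The intermission ends at 3:04 PM − 36 min = 2:28 PM.
The encore starts at 2:28 PM + 171 min = 5:19 PM.
Doors ends at 5:19 PM − 281 min = 12:38 PM.
So the headliner starts at 12:38 PM.
Soundcheck starts at 12:38 PM − 135 min = 10:23 AM.
From 10:23 AM to 3:04 PM is 4 hours 41 minutes.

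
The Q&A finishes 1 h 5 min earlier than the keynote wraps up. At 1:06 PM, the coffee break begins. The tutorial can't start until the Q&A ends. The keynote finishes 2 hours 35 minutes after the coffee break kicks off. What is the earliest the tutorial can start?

The keynote ends at 1:06 PM + 155 min = 3:41 PM.
The Q&A ends at 3:41 PM − 65 min = 2:36 PM.
The tutorial is bounded by the Q&A, so the earliest it can start is 2:36 PM.

2:36 PM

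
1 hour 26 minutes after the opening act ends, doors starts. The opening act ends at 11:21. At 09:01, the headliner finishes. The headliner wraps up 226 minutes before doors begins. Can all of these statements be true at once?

Doors starts at 11:21 + 86 min = 12:47.
The headliner ends at 12:47 − 226 min = 09:01.
That matches the stated 09:01, so the schedule is consistent.

Yes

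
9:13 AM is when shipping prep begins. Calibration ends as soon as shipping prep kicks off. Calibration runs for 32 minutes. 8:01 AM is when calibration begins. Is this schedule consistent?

Calibration ends at 9:13 AM.
Calibration starts at 9:13 AM − 32 min = 8:41 AM.
But calibration is also said to start at 8:01 AM — a 40-minute conflict.

No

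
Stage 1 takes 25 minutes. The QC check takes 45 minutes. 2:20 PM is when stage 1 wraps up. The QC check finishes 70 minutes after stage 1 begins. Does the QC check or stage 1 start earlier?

Stage 1 starts at 2:20 PM − 25 min = 1:55 PM.
The QC check ends at 1:55 PM + 70 min = 3:05 PM.
The QC check starts at 3:05 PM − 45 min = 2:20 PM.
The QC check starts at 2:20 PM and stage 1 starts at 1:55 PM, so stage 1 is first.

stage 1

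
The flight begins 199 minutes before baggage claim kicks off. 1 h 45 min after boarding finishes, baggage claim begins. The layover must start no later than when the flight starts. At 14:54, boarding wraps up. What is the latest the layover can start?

13:20

Baggage claim starts at 14:54 + 105 min = 16:39.
The flight starts at 16:39 − 199 min = 13:20.
The layover is bounded by the flight, so the latest it can start is 13:20.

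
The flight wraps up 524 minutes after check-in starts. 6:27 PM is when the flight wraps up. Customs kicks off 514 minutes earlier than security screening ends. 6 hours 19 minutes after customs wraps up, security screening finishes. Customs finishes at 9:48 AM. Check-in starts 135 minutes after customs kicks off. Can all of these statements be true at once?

Security screening ends at 9:48 AM + 379 min = 4:07 PM.
Customs starts at 4:07 PM − 514 min = 7:33 AM.
Check-in starts at 7:33 AM + 135 min = 9:48 AM.
The flight ends at 9:48 AM + 524 min = 6:32 PM.
But the flight is also said to end at 6:27 PM — a 5-minute conflict.

No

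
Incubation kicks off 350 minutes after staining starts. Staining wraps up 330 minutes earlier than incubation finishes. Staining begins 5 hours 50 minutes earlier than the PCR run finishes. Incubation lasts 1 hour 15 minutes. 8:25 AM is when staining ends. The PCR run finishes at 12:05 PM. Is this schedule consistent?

Staining starts at 12:05 PM − 350 min = 6:15 AM.
Incubation starts at 6:15 AM + 350 min = 12:05 PM.
Incubation ends at 12:05 PM + 75 min = 1:20 PM.
Staining ends at 1:20 PM − 330 min = 7:50 AM.
But staining is also said to end at 8:25 AM — a 35-minute conflict.

No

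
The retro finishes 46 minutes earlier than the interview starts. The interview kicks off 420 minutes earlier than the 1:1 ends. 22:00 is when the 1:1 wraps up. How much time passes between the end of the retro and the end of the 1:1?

The interview starts at 22:00 − 420 min = 15:00.
The retro ends at 15:00 − 46 min = 14:14.
From 14:14 to 22:00 is 466 minutes.

466 minutes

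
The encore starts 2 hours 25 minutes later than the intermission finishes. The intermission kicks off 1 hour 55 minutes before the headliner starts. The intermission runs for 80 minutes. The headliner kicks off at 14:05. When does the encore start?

The intermission starts at 14:05 − 115 min = 12:10.
The intermission ends at 12:10 + 80 min = 13:30.
The encore starts at 13:30 + 145 min = 15:55.

15:55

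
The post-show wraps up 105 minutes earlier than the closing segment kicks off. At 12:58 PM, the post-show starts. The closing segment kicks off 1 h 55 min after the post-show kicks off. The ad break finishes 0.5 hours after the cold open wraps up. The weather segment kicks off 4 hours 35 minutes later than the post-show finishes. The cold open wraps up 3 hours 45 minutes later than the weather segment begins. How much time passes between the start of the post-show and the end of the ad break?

9 hours

The closing segment starts at 12:58 PM + 115 min = 2:53 PM.
The post-show ends at 2:53 PM − 105 min = 1:08 PM.
The weather segment starts at 1:08 PM + 275 min = 5:43 PM.
The cold open ends at 5:43 PM + 225 min = 9:28 PM.
The ad break ends at 9:28 PM + 30 min = 9:58 PM.
From 12:58 PM to 9:58 PM is 9 hours.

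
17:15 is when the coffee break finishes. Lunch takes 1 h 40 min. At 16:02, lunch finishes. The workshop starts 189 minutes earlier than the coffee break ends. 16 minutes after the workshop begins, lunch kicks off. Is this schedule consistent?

Yes

The workshop starts at 17:15 − 189 min = 14:06.
Lunch starts at 14:06 + 16 min = 14:22.
Lunch ends at 14:22 + 100 min = 16:02.
That matches the stated 16:02, so the schedule is consistent.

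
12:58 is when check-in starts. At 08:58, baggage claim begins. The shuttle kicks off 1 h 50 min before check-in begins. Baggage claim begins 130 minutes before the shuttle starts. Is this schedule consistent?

Yes

The shuttle starts at 12:58 − 110 min = 11:08.
Baggage claim starts at 11:08 − 130 min = 08:58.
That matches the stated 08:58, so the schedule is consistent.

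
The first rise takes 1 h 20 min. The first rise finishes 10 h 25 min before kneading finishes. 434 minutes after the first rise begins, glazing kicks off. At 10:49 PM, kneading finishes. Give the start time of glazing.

6:18 PM

The first rise ends at 10:49 PM − 625 min = 12:24 PM.
The first rise starts at 12:24 PM − 80 min = 11:04 AM.
Glazing starts at 11:04 AM + 434 min = 6:18 PM.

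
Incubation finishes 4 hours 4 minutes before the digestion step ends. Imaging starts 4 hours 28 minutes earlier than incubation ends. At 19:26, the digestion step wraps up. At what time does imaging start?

10:54

Incubation ends at 19:26 − 244 min = 15:22.
Imaging starts at 15:22 − 268 min = 10:54.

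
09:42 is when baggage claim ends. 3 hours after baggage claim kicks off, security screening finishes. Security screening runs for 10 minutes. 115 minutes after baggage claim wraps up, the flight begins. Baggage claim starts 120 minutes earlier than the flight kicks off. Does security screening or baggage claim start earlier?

The flight starts at 09:42 + 115 min = 11:37.
Baggage claim starts at 11:37 − 120 min = 09:37.
Security screening ends at 09:37 + 180 min = 12:37.
Security screening starts at 12:37 − 10 min = 12:27.
Security screening starts at 12:27 and baggage claim starts at 09:37, so baggage claim is first.

baggage claim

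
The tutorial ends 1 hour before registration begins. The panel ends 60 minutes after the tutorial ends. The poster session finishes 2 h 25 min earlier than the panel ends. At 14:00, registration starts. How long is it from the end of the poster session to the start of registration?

2 hours 25 minutes

The tutorial ends at 14:00 − 60 min = 13:00.
The panel ends at 13:00 + 60 min = 14:00.
The poster session ends at 14:00 − 145 min = 11:35.
From 11:35 to 14:00 is 2 hours 25 minutes.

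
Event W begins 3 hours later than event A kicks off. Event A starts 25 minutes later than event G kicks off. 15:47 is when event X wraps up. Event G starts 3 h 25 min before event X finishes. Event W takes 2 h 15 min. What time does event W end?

Event G starts at 15:47 − 205 min = 12:22.
Event A starts at 12:22 + 25 min = 12:47.
Event W starts at 12:47 + 180 min = 15:47.
Event W ends at 15:47 + 135 min = 18:02.

18:02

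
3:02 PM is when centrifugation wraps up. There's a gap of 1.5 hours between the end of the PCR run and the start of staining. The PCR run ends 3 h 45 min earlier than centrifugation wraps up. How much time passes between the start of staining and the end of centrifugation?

The PCR run ends at 3:02 PM − 225 min = 11:17 AM.
Staining starts at 11:17 AM + 90 min = 12:47 PM.
From 12:47 PM to 3:02 PM is 2 h 15 min.

2 h 15 min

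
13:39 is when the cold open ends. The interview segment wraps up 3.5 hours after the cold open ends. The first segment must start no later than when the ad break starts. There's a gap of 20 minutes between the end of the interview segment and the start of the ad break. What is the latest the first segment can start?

17:29

The interview segment ends at 13:39 + 210 min = 17:09.
The ad break starts at 17:09 + 20 min = 17:29.
The first segment is bounded by the ad break, so the latest it can start is 17:29.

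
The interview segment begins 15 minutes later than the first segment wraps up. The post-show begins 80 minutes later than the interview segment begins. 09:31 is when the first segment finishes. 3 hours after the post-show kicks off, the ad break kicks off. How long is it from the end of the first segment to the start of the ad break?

The interview segment starts at 09:31 + 15 min = 09:46.
The post-show starts at 09:46 + 80 min = 11:06.
The ad break starts at 11:06 + 180 min = 14:06.
From 09:31 to 14:06 is 4 h 35 min.

4 h 35 min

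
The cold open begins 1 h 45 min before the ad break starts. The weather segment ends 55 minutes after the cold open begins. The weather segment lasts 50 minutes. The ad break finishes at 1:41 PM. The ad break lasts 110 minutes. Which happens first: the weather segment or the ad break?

the weather segment

The ad break starts at 1:41 PM − 110 min = 11:51 AM.
The cold open starts at 11:51 AM − 105 min = 10:06 AM.
The weather segment ends at 10:06 AM + 55 min = 11:01 AM.
The weather segment starts at 11:01 AM − 50 min = 10:11 AM.
The weather segment starts at 10:11 AM and the ad break starts at 11:51 AM, so the weather segment is first.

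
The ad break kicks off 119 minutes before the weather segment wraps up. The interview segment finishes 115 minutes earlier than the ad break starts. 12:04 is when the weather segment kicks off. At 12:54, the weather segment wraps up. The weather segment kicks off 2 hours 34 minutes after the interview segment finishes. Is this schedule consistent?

No

The ad break starts at 12:54 − 119 min = 10:55.
The interview segment ends at 10:55 − 115 min = 09:00.
The weather segment starts at 09:00 + 154 min = 11:34.
But the weather segment is also said to start at 12:04 — a 30-minute conflict.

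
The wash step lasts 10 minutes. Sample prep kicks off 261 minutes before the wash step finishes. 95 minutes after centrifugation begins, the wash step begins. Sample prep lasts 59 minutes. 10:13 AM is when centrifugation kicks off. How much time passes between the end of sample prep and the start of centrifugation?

The wash step starts at 10:13 AM + 95 min = 11:48 AM.
The wash step ends at 11:48 AM + 10 min = 11:58 AM.
Sample prep starts at 11:58 AM − 261 min = 7:37 AM.
Sample prep ends at 7:37 AM + 59 min = 8:36 AM.
From 8:36 AM to 10:13 AM is 1 hour 37 minutes.

1 hour 37 minutes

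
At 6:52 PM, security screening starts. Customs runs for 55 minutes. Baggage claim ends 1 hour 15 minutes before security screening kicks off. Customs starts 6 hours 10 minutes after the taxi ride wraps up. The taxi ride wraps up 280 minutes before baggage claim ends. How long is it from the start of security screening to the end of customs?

Baggage claim ends at 6:52 PM − 75 min = 5:37 PM.
The taxi ride ends at 5:37 PM − 280 min = 12:57 PM.
Customs starts at 12:57 PM + 370 min = 7:07 PM.
Customs ends at 7:07 PM + 55 min = 8:02 PM.
From 6:52 PM to 8:02 PM is 1 h 10 min.

1 h 10 min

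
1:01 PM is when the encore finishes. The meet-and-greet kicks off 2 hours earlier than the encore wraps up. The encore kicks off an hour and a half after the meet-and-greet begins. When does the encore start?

12:31 PM

The meet-and-greet starts at 1:01 PM − 120 min = 11:01 AM.
The encore starts at 11:01 AM + 90 min = 12:31 PM.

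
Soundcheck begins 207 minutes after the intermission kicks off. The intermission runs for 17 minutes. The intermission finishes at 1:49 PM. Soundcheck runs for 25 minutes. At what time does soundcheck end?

The intermission starts at 1:49 PM − 17 min = 1:32 PM.
Soundcheck starts at 1:32 PM + 207 min = 4:59 PM.
Soundcheck ends at 4:59 PM + 25 min = 5:24 PM.

5:24 PM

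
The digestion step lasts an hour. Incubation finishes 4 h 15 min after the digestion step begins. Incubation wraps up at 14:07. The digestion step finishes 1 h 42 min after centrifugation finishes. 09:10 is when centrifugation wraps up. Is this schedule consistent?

Yes

The digestion step ends at 09:10 + 102 min = 10:52.
The digestion step starts at 10:52 − 60 min = 09:52.
Incubation ends at 09:52 + 255 min = 14:07.
That matches the stated 14:07, so the schedule is consistent.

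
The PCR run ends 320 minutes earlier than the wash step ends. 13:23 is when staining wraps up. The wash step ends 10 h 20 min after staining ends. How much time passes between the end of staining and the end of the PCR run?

The wash step ends at 13:23 + 620 min = 23:43.
The PCR run ends at 23:43 − 320 min = 18:23.
From 13:23 to 18:23 is 5 hours.

5 hours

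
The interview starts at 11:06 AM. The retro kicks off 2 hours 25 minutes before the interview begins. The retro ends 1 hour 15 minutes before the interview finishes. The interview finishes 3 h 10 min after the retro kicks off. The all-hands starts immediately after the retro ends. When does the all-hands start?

10:36 AM

The retro starts at 11:06 AM − 145 min = 8:41 AM.
The interview ends at 8:41 AM + 190 min = 11:51 AM.
The retro ends at 11:51 AM − 75 min = 10:36 AM.
So the all-hands starts at 10:36 AM.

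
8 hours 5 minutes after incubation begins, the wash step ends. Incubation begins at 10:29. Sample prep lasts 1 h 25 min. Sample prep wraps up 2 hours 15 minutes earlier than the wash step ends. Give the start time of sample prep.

The wash step ends at 10:29 + 485 min = 18:34.
Sample prep ends at 18:34 − 135 min = 16:19.
Sample prep starts at 16:19 − 85 min = 14:54.

14:54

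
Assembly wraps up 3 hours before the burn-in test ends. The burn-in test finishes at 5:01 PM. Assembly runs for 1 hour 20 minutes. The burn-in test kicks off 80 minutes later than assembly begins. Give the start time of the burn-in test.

2:01 PM

Assembly ends at 5:01 PM − 180 min = 2:01 PM.
Assembly starts at 2:01 PM − 80 min = 12:41 PM.
The burn-in test starts at 12:41 PM + 80 min = 2:01 PM.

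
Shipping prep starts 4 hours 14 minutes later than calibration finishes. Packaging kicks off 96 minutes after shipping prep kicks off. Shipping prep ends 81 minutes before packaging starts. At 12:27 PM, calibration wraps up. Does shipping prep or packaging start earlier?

shipping prep

Shipping prep starts at 12:27 PM + 254 min = 4:41 PM.
Packaging starts at 4:41 PM + 96 min = 6:17 PM.
Shipping prep starts at 4:41 PM and packaging starts at 6:17 PM, so shipping prep is first.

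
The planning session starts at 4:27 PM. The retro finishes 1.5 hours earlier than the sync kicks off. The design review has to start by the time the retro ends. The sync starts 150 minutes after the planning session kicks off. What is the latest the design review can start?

5:27 PM

The sync starts at 4:27 PM + 150 min = 6:57 PM.
The retro ends at 6:57 PM − 90 min = 5:27 PM.
The design review is bounded by the retro, so the latest it can start is 5:27 PM.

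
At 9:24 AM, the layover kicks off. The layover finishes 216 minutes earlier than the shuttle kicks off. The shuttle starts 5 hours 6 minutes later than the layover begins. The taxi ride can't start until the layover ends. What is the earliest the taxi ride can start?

The shuttle starts at 9:24 AM + 306 min = 2:30 PM.
The layover ends at 2:30 PM − 216 min = 10:54 AM.
The taxi ride is bounded by the layover, so the earliest it can start is 10:54 AM.

10:54 AM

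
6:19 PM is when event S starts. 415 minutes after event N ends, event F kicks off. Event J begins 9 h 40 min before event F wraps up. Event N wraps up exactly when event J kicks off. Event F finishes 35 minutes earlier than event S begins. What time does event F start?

2:59 PM

Event F ends at 6:19 PM − 35 min = 5:44 PM.
Event J starts at 5:44 PM − 580 min = 8:04 AM.
So event N ends at 8:04 AM.
Event F starts at 8:04 AM + 415 min = 2:59 PM.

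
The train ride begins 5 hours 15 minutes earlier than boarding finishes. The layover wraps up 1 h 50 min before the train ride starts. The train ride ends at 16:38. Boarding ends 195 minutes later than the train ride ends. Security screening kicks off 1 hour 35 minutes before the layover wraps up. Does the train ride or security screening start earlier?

security screening

Boarding ends at 16:38 + 195 min = 19:53.
The train ride starts at 19:53 − 315 min = 14:38.
The layover ends at 14:38 − 110 min = 12:48.
Security screening starts at 12:48 − 95 min = 11:13.
The train ride starts at 14:38 and security screening starts at 11:13, so security screening is first.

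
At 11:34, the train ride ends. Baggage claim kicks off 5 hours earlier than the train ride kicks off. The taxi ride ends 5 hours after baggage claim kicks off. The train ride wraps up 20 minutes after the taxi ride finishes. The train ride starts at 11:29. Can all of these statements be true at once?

No

Baggage claim starts at 11:29 − 300 min = 06:29.
The taxi ride ends at 06:29 + 300 min = 11:29.
The train ride ends at 11:29 + 20 min = 11:49.
But the train ride is also said to end at 11:34 — a 15-minute conflict.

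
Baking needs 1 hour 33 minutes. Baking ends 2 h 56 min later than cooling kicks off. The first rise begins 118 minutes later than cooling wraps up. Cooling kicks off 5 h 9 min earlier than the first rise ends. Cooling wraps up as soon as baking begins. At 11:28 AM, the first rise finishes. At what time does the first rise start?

9:40 AM

Cooling starts at 11:28 AM − 309 min = 6:19 AM.
Baking ends at 6:19 AM + 176 min = 9:15 AM.
Baking starts at 9:15 AM − 93 min = 7:42 AM.
So cooling ends at 7:42 AM.
The first rise starts at 7:42 AM + 118 min = 9:40 AM.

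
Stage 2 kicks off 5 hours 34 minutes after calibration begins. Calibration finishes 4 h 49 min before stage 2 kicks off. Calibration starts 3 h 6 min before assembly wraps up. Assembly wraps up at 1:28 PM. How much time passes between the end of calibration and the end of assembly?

2 hours 21 minutes

Calibration starts at 1:28 PM − 186 min = 10:22 AM.
Stage 2 starts at 10:22 AM + 334 min = 3:56 PM.
Calibration ends at 3:56 PM − 289 min = 11:07 AM.
From 11:07 AM to 1:28 PM is 2 hours 21 minutes.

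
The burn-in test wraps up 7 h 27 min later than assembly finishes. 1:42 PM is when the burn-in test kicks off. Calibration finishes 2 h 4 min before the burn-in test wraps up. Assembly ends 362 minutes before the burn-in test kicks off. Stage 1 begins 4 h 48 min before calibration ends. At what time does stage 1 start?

8:15 AM

Assembly ends at 1:42 PM − 362 min = 7:40 AM.
The burn-in test ends at 7:40 AM + 447 min = 3:07 PM.
Calibration ends at 3:07 PM − 124 min = 1:03 PM.
Stage 1 starts at 1:03 PM − 288 min = 8:15 AM.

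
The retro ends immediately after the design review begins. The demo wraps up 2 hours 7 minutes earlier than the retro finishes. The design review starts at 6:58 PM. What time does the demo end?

4:51 PM

The retro ends at 6:58 PM.
The demo ends at 6:58 PM − 127 min = 4:51 PM.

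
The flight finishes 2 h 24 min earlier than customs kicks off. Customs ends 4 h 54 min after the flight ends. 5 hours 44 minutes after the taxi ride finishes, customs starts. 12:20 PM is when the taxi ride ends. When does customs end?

8:34 PM

Customs starts at 12:20 PM + 344 min = 6:04 PM.
The flight ends at 6:04 PM − 144 min = 3:40 PM.
Customs ends at 3:40 PM + 294 min = 8:34 PM.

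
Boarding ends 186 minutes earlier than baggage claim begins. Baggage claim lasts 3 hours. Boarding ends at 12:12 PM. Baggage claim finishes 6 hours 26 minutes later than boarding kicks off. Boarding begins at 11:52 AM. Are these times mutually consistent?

Yes

Baggage claim ends at 11:52 AM + 386 min = 6:18 PM.
Baggage claim starts at 6:18 PM − 180 min = 3:18 PM.
Boarding ends at 3:18 PM − 186 min = 12:12 PM.
That matches the stated 12:12 PM, so the schedule is consistent.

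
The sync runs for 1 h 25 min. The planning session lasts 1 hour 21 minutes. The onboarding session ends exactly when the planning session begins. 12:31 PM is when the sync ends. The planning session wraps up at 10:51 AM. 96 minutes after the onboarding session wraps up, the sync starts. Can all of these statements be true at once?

The planning session starts at 10:51 AM − 81 min = 9:30 AM.
So the onboarding session ends at 9:30 AM.
The sync starts at 9:30 AM + 96 min = 11:06 AM.
The sync ends at 11:06 AM + 85 min = 12:31 PM.
That matches the stated 12:31 PM, so the schedule is consistent.

Yes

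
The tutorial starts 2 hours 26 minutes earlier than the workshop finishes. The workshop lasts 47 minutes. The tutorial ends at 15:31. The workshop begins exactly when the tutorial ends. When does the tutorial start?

13:52

The workshop starts at 15:31.
The workshop ends at 15:31 + 47 min = 16:18.
The tutorial starts at 16:18 − 146 min = 13:52.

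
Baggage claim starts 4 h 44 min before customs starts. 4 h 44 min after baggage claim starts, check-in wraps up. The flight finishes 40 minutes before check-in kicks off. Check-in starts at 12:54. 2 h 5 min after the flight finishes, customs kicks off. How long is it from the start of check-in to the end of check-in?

1 hour 25 minutes

The flight ends at 12:54 − 40 min = 12:14.
Customs starts at 12:14 + 125 min = 14:19.
Baggage claim starts at 14:19 − 284 min = 09:35.
Check-in ends at 09:35 + 284 min = 14:19.
From 12:54 to 14:19 is 1 hour 25 minutes.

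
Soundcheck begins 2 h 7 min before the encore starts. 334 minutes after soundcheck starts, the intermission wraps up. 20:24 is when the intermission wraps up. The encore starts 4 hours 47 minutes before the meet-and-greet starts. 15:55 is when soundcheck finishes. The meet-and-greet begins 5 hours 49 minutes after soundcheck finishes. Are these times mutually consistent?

Yes

The meet-and-greet starts at 15:55 + 349 min = 21:44.
The encore starts at 21:44 − 287 min = 16:57.
Soundcheck starts at 16:57 − 127 min = 14:50.
The intermission ends at 14:50 + 334 min = 20:24.
That matches the stated 20:24, so the schedule is consistent.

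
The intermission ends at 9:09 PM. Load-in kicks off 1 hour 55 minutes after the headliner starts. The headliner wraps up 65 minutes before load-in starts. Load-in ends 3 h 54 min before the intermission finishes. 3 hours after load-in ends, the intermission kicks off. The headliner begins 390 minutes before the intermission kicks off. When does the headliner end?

Load-in ends at 9:09 PM − 234 min = 5:15 PM.
The intermission starts at 5:15 PM + 180 min = 8:15 PM.
The headliner starts at 8:15 PM − 390 min = 1:45 PM.
Load-in starts at 1:45 PM + 115 min = 3:40 PM.
The headliner ends at 3:40 PM − 65 min = 2:35 PM.

2:35 PM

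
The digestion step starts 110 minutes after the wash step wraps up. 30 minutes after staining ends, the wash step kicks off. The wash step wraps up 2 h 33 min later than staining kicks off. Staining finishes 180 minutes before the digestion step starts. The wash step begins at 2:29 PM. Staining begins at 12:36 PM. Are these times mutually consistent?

Yes

The wash step ends at 12:36 PM + 153 min = 3:09 PM.
The digestion step starts at 3:09 PM + 110 min = 4:59 PM.
Staining ends at 4:59 PM − 180 min = 1:59 PM.
The wash step starts at 1:59 PM + 30 min = 2:29 PM.
That matches the stated 2:29 PM, so the schedule is consistent.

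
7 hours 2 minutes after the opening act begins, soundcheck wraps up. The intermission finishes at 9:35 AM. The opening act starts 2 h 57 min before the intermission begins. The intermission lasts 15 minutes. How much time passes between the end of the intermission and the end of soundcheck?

3 hours 50 minutes

The intermission starts at 9:35 AM − 15 min = 9:20 AM.
The opening act starts at 9:20 AM − 177 min = 6:23 AM.
Soundcheck ends at 6:23 AM + 422 min = 1:25 PM.
From 9:35 AM to 1:25 PM is 3 hours 50 minutes.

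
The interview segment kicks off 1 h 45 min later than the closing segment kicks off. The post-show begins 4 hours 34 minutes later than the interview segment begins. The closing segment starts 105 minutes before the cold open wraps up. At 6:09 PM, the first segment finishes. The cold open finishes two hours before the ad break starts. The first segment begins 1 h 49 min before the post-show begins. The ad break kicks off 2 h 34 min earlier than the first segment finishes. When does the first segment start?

The ad break starts at 6:09 PM − 154 min = 3:35 PM.
The cold open ends at 3:35 PM − 120 min = 1:35 PM.
The closing segment starts at 1:35 PM − 105 min = 11:50 AM.
The interview segment starts at 11:50 AM + 105 min = 1:35 PM.
The post-show starts at 1:35 PM + 274 min = 6:09 PM.
The first segment starts at 6:09 PM − 109 min = 4:20 PM.

4:20 PM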